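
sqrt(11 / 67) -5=-4.59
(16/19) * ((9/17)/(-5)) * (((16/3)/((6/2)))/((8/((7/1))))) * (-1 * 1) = 224/1615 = 0.14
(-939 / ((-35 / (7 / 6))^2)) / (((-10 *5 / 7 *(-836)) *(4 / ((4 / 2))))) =-2191 / 25080000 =-0.00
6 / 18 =1 / 3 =0.33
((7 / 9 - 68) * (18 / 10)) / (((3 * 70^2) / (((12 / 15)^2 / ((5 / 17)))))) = -0.02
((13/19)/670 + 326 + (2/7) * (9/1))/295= 29279091/26287450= 1.11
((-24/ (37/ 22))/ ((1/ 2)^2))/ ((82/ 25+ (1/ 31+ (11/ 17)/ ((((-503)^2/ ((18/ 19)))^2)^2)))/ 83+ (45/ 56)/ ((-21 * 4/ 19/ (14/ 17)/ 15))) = 138133474882538229335821542529583385600/ 5336880739800191001168887465166673979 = 25.88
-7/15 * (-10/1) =14/3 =4.67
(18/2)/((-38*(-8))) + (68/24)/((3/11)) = 28505/2736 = 10.42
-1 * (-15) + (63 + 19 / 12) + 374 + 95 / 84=3183 / 7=454.71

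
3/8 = 0.38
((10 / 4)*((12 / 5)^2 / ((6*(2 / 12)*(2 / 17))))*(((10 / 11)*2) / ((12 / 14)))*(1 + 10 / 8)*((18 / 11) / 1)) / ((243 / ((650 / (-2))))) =-154700 / 121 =-1278.51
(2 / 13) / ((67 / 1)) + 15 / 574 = 14213 / 499954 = 0.03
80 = 80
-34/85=-2/5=-0.40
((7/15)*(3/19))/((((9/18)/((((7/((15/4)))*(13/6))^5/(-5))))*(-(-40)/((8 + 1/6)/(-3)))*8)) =2140430257693/7888577343750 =0.27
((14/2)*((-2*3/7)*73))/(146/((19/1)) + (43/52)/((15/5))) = -1298232/23593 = -55.03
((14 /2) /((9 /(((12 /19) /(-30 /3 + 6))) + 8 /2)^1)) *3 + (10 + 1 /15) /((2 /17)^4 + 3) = 589486178 /199210305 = 2.96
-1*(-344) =344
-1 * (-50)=50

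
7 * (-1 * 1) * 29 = -203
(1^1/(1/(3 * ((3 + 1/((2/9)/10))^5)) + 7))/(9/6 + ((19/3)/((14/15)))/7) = 37456183296/647456882809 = 0.06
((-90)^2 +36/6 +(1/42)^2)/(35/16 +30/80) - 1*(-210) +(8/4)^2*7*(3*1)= 62511754/18081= 3457.32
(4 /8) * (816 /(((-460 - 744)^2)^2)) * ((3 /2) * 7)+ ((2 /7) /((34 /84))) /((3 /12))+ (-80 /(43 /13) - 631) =-832311389192727 /1275841832384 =-652.36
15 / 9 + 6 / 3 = 11 / 3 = 3.67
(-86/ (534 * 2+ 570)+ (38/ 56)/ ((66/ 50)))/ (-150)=-16633/ 5405400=-0.00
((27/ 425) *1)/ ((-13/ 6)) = -162/ 5525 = -0.03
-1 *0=0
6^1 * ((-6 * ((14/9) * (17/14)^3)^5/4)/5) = -2862423051509815793/9488998956487680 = -301.66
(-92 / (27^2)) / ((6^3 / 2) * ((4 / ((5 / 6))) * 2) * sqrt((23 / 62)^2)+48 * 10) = -3565 / 24424416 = -0.00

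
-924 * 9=-8316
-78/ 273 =-2/ 7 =-0.29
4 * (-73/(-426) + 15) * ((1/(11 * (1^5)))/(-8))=-0.69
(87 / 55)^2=7569 / 3025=2.50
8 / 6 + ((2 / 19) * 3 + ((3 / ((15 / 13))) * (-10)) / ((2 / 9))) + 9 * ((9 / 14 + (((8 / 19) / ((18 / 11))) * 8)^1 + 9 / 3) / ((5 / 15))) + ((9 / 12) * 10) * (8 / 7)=37631 / 798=47.16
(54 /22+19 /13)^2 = 15.34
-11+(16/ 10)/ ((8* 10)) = -549/ 50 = -10.98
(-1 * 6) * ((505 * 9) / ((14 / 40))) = -545400 / 7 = -77914.29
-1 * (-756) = 756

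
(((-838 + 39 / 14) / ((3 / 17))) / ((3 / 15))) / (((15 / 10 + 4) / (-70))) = 903550 / 3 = 301183.33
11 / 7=1.57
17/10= 1.70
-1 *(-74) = 74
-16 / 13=-1.23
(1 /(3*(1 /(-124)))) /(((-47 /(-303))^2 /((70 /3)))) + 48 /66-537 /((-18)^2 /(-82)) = -52416255271 /1312146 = -39946.97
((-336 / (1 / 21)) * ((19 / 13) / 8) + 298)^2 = 165997456 / 169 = 982233.47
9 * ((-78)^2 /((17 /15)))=821340 /17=48314.12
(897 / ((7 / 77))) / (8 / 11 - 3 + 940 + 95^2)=2783 / 2810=0.99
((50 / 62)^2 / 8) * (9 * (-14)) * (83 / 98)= -466875 / 53816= -8.68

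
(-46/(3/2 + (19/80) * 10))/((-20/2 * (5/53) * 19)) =9752/14725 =0.66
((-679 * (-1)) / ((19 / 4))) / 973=388 / 2641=0.15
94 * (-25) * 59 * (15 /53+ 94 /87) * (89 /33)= -77580636950 /152163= -509852.18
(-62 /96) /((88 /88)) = -31 /48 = -0.65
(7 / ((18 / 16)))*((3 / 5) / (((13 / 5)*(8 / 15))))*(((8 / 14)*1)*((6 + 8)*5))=1400 / 13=107.69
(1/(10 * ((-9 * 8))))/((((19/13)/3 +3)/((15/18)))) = -13/39168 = -0.00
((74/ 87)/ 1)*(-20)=-1480/ 87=-17.01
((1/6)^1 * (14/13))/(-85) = -7/3315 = -0.00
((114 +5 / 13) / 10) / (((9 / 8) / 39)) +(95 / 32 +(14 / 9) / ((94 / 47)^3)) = 575563 / 1440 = 399.70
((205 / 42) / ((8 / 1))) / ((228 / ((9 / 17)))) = 205 / 144704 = 0.00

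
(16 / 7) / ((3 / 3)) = 16 / 7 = 2.29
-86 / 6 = -43 / 3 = -14.33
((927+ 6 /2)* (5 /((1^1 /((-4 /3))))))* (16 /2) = -49600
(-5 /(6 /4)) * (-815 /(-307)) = -8150 /921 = -8.85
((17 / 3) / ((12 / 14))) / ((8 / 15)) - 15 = -125 / 48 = -2.60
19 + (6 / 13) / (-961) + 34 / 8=1161825 / 49972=23.25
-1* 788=-788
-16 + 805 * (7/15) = 1079/3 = 359.67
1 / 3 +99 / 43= 340 / 129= 2.64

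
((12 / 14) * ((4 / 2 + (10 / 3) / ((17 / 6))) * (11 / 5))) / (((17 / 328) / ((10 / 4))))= 584496 / 2023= 288.93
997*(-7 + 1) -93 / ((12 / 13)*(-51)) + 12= -1217477 / 204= -5968.02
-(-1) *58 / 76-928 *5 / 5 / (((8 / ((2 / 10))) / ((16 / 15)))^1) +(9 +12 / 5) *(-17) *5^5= -1726099603 / 2850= -605648.98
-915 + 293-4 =-626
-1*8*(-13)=104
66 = 66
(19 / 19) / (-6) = -1 / 6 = -0.17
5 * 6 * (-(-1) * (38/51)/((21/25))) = 9500/357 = 26.61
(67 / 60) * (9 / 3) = 3.35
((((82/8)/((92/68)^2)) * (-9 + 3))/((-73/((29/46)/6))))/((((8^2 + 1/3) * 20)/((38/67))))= 19586397/918815825680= 0.00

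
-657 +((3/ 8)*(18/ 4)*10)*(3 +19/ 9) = -2283/ 4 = -570.75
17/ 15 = 1.13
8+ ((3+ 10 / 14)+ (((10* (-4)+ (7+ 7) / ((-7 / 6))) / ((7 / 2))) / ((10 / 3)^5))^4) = 686670021461049276961 / 58618164062500000000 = 11.71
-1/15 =-0.07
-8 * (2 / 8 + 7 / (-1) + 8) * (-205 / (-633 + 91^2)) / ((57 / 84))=7175 / 18164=0.40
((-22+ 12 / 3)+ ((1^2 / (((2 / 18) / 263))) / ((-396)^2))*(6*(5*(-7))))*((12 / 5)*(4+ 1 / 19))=-430339 / 2090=-205.90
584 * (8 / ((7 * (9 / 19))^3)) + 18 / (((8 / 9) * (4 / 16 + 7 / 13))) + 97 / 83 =131898273616 / 850909941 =155.01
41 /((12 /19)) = 779 /12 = 64.92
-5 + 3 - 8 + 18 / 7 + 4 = -24 / 7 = -3.43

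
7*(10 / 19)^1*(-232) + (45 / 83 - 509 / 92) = -124732673 / 145084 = -859.73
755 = 755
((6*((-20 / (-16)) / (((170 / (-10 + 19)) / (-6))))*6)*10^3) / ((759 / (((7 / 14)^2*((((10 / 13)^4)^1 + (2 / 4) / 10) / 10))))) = -92567205 / 491363444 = -0.19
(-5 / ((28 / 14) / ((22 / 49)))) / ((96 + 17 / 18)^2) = -3564 / 29841245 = -0.00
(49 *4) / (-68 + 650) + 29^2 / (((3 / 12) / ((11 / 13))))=10769438 / 3783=2846.80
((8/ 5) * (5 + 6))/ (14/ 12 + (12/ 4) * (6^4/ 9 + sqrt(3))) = 1372272/ 33769145-9504 * sqrt(3)/ 33769145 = 0.04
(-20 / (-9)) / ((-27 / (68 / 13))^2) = 92480 / 1108809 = 0.08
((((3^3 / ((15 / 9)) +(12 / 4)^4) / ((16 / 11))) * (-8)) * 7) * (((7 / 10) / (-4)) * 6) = 392931 / 100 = 3929.31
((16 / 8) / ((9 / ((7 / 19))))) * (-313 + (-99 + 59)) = -4942 / 171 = -28.90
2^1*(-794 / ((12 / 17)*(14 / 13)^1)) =-87737 / 42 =-2088.98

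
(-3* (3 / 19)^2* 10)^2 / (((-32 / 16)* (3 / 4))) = -48600 / 130321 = -0.37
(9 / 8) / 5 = 9 / 40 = 0.22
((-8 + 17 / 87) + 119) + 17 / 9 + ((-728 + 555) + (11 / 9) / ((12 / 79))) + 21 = -96683 / 3132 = -30.87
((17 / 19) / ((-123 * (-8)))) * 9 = 51 / 6232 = 0.01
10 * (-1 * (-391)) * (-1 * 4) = -15640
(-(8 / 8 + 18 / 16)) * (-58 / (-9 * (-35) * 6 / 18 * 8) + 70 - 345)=584.52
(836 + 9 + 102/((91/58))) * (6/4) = 248433/182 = 1365.02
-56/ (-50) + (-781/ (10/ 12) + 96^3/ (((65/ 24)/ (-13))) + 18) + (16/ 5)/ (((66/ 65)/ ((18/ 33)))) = -12849138712/ 3025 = -4247649.16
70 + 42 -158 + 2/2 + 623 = 578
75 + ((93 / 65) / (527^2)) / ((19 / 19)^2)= 75.00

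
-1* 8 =-8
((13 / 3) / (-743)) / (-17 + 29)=-13 / 26748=-0.00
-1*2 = -2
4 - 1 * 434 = -430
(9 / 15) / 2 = 3 / 10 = 0.30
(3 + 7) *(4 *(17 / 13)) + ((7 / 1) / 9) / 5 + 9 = 35956 / 585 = 61.46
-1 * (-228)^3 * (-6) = -71114112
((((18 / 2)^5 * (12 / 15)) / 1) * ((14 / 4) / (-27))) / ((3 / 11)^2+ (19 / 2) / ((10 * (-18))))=-283468.67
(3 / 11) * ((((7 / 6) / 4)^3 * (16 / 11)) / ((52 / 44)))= 343 / 41184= 0.01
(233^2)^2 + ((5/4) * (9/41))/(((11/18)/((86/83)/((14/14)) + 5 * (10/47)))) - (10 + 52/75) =388899547875931823/131951325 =2947295511.25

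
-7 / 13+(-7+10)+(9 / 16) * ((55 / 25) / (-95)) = 241913 / 98800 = 2.45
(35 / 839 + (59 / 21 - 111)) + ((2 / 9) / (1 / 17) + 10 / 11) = -60155537 / 581427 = -103.46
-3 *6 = -18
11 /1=11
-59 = -59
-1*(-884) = 884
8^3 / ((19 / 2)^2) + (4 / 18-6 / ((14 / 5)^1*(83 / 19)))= 10202509 / 1887669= 5.40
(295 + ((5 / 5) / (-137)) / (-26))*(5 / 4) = 5253955 / 14248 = 368.75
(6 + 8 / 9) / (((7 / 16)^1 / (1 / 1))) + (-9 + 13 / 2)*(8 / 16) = 14.50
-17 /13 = -1.31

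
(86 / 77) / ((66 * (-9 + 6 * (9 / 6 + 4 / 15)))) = 215 / 20328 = 0.01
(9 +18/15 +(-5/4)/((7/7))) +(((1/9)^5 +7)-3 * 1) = 15293711/1180980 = 12.95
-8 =-8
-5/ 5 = -1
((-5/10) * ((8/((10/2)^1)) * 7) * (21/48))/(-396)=0.01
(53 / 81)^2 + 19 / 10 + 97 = 6516919 / 65610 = 99.33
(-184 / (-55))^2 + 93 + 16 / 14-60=959967 / 21175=45.33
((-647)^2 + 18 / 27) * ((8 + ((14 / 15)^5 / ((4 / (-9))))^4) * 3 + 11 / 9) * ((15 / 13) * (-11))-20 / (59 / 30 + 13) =-236795410.84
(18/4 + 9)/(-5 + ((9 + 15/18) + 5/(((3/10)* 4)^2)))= 486/299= 1.63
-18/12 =-3/2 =-1.50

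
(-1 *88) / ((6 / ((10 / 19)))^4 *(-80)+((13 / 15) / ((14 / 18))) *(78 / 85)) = 0.00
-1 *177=-177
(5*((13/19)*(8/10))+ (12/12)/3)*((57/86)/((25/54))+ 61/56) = 151759/19608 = 7.74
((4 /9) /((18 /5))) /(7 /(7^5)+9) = 2401 /175041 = 0.01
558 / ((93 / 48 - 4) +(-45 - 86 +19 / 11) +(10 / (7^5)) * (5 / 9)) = -14855236704 / 3496435445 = -4.25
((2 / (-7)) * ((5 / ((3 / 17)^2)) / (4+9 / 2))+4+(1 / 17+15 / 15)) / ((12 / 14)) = -181 / 459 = -0.39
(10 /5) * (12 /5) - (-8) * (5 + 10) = 624 /5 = 124.80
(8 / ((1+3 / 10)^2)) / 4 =200 / 169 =1.18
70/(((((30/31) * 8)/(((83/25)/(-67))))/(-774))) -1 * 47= 2008519/6700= 299.78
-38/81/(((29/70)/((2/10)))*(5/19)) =-10108/11745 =-0.86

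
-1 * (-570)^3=185193000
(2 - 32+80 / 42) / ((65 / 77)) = -1298 / 39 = -33.28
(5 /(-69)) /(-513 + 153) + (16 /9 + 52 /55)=744151 /273240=2.72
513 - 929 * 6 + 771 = -4290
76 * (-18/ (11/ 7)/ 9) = -1064/ 11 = -96.73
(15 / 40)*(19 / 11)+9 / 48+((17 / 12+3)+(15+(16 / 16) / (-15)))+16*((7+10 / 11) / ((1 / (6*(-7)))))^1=-4659357 / 880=-5294.72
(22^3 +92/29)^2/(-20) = -23852331364/4205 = -5672373.69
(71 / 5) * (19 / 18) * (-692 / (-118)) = 233377 / 2655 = 87.90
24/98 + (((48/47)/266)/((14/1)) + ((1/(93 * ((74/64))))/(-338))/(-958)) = 0.25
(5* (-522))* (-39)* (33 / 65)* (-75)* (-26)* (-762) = -76788340200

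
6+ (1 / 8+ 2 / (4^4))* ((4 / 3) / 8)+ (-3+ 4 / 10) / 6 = 5.59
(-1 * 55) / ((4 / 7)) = -385 / 4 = -96.25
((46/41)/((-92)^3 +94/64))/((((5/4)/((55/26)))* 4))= -0.00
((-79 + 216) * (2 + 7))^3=1874516337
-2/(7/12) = -24/7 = -3.43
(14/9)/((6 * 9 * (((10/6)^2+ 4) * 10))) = 7/16470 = 0.00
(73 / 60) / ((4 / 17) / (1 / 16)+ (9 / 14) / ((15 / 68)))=8687 / 47688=0.18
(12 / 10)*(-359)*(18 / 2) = -19386 / 5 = -3877.20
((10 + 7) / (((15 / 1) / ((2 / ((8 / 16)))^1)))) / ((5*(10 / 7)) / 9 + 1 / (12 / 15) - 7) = -0.91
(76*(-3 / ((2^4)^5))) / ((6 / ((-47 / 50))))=893 / 26214400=0.00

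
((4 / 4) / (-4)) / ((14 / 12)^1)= -0.21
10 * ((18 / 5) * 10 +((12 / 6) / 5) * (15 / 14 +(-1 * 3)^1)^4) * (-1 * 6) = -11966643 / 4802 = -2492.01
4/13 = 0.31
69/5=13.80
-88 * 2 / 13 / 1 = -176 / 13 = -13.54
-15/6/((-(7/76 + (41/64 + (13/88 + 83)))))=6688/224397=0.03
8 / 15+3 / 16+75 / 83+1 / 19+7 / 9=2787343 / 1135440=2.45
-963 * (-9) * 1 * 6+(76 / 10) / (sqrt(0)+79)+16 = 20547148 / 395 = 52018.10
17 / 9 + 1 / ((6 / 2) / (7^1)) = 38 / 9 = 4.22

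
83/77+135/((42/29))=14521/154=94.29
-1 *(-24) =24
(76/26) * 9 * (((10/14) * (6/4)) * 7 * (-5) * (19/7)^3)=-87966675/4459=-19727.89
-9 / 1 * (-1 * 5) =45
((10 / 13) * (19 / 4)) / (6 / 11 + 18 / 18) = 1045 / 442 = 2.36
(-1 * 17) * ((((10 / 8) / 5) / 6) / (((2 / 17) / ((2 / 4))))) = -289 / 96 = -3.01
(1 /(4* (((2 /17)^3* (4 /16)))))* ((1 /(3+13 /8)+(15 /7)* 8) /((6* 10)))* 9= 4141659 /2590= 1599.10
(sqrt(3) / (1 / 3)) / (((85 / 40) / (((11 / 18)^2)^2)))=14641 * sqrt(3) / 74358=0.34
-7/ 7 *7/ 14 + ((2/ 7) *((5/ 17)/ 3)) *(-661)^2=12238.18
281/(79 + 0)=281/79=3.56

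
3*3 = 9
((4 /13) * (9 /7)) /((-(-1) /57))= 2052 /91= 22.55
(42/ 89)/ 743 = 42/ 66127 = 0.00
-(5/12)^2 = -25/144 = -0.17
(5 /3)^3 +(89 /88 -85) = -188557 /2376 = -79.36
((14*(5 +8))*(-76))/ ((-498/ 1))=6916/ 249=27.78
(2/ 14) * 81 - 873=-6030/ 7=-861.43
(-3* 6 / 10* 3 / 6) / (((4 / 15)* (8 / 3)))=-1.27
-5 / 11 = -0.45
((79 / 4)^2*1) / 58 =6241 / 928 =6.73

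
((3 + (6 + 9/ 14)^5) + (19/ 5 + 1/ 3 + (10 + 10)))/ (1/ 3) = 104572149763/ 2689120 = 38887.13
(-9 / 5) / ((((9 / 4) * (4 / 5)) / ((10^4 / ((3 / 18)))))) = -60000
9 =9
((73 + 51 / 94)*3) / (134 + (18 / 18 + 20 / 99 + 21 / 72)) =8212644 / 5043617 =1.63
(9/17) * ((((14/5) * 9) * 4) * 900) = 816480/17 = 48028.24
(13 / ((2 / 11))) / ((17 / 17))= 143 / 2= 71.50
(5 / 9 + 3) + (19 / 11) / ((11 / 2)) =4214 / 1089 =3.87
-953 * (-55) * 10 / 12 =262075 / 6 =43679.17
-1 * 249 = -249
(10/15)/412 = 1/618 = 0.00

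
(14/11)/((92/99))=1.37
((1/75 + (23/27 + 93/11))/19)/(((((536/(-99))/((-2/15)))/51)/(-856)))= -251745962/477375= -527.35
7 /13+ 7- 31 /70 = 6457 /910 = 7.10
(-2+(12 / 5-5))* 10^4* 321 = -14766000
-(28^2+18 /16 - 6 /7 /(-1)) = -44015 /56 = -785.98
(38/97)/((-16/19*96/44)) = -3971/18624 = -0.21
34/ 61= 0.56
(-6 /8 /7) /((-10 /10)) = 3 /28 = 0.11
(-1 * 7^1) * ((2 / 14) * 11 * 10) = -110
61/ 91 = 0.67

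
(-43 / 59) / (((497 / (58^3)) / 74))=-620846384 / 29323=-21172.68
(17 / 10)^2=289 / 100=2.89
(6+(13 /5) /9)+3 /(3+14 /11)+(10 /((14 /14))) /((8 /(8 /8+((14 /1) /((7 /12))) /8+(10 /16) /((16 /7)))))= 13354957 /1082880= 12.33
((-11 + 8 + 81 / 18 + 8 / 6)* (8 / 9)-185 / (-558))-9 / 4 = 2009 / 3348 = 0.60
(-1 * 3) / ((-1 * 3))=1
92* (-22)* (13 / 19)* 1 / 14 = -13156 / 133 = -98.92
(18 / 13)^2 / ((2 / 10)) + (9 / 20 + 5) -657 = -2169839 / 3380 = -641.96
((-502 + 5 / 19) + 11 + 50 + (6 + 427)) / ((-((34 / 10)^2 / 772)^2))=54756030000 / 1586899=34505.05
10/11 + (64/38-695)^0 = 21/11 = 1.91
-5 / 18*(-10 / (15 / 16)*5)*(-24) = -3200 / 9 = -355.56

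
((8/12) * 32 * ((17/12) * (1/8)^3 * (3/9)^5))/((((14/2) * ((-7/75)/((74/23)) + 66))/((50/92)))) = 393125/1375147785312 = 0.00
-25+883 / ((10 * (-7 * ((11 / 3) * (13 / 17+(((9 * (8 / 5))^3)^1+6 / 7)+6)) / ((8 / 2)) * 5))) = -12246169255 / 489828757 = -25.00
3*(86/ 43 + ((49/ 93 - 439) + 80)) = -33152/ 31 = -1069.42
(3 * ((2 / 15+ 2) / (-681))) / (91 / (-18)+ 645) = -192 / 13074065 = -0.00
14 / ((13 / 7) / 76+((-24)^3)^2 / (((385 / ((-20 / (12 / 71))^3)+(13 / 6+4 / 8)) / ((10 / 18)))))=533097772424 / 1516152503153335519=0.00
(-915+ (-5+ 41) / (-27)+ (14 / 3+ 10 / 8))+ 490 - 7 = -5129 / 12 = -427.42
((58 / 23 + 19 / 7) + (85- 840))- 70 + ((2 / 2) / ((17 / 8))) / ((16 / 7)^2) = -71790319 / 87584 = -819.67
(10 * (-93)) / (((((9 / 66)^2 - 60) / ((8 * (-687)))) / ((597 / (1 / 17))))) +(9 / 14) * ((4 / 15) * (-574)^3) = -43413996692784 / 48385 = -897261479.65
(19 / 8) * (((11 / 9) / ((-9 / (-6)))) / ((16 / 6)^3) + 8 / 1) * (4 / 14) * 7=39121 / 1024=38.20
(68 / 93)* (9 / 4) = 51 / 31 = 1.65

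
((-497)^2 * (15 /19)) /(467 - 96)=529305 /1007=525.63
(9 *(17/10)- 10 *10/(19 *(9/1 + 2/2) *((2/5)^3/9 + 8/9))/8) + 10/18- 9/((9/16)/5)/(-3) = 16259587/383040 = 42.45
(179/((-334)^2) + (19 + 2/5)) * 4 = 10821827/139445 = 77.61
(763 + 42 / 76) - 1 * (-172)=35551 / 38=935.55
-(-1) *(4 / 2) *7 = 14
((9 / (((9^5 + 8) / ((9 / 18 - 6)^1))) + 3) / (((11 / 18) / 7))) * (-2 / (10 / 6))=-133903854 / 3248135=-41.22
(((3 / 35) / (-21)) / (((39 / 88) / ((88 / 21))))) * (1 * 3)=-7744 / 66885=-0.12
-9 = -9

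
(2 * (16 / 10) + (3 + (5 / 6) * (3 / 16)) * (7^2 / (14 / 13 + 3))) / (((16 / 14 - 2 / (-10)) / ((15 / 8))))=57.44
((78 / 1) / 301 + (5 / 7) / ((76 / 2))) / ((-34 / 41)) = -7667 / 22876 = -0.34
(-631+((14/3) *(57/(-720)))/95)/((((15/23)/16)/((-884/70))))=23093227924/118125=195498.23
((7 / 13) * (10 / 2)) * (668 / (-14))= -1670 / 13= -128.46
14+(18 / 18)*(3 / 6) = 29 / 2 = 14.50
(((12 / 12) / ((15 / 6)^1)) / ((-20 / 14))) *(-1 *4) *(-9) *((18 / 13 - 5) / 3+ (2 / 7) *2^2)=204 / 325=0.63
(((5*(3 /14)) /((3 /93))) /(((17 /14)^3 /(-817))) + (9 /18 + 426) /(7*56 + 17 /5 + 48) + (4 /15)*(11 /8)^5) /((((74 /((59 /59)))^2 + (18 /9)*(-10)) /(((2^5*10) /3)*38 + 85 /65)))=-3831813931013456027 /340257079951360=-11261.53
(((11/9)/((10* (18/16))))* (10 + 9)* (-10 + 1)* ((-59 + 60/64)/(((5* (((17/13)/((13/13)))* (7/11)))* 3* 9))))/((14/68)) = 27765023/595350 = 46.64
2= 2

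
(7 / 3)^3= 343 / 27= 12.70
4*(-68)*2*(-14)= 7616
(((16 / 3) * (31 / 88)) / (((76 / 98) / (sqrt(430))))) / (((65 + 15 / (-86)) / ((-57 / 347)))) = -130634 * sqrt(430) / 21279775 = -0.13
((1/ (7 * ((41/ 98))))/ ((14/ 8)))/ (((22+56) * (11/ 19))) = 76/ 17589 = 0.00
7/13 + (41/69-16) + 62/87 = -14.15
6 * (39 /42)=39 /7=5.57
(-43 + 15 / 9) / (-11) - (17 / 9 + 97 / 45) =-142 / 495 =-0.29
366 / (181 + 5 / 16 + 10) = 5856 / 3061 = 1.91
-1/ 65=-0.02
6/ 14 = 3/ 7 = 0.43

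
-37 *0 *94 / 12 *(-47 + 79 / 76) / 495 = 0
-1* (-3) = 3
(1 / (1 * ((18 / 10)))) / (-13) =-5 / 117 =-0.04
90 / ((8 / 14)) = 315 / 2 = 157.50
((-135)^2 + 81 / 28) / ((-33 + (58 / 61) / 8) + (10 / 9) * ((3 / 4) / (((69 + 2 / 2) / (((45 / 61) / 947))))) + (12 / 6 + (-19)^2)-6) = 29483179227 / 524254480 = 56.24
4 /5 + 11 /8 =2.18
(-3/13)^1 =-3/13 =-0.23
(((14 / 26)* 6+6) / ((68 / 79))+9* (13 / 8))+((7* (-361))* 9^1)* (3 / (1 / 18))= -2171274879 / 1768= -1228096.65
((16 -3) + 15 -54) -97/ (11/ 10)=-1256/ 11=-114.18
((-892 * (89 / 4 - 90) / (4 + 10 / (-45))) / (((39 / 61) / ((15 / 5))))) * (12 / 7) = 128678.93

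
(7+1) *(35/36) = 70/9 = 7.78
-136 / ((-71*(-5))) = -136 / 355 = -0.38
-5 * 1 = -5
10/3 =3.33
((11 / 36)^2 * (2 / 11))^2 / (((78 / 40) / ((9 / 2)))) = 605 / 909792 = 0.00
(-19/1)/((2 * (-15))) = 0.63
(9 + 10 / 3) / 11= 37 / 33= 1.12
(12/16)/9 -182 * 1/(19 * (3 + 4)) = -293/228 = -1.29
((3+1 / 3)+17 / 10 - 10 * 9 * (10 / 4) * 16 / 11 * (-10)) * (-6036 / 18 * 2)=-1088150966 / 495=-2198284.78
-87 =-87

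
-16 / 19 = -0.84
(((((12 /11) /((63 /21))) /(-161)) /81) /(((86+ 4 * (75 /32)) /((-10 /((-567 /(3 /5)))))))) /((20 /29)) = -464 /103433191785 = -0.00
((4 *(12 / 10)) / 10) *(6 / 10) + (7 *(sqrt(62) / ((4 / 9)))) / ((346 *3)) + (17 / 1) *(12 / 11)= 18.95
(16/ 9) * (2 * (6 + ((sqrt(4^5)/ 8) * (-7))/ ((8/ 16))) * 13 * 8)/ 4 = -4622.22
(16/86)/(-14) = -4/301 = -0.01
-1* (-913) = 913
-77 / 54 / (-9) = 77 / 486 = 0.16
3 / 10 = 0.30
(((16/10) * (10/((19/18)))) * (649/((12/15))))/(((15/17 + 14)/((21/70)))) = 108324/437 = 247.88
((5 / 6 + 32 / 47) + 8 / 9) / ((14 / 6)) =2033 / 1974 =1.03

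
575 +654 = 1229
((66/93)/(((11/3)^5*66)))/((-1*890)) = -81/4443397090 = -0.00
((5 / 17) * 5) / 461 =25 / 7837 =0.00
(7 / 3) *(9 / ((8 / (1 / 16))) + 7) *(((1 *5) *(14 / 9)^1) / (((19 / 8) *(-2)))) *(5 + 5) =-270.13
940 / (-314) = -470 / 157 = -2.99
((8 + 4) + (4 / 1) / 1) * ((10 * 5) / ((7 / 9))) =7200 / 7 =1028.57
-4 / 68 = -1 / 17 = -0.06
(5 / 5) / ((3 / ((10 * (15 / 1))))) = 50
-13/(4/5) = -65/4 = -16.25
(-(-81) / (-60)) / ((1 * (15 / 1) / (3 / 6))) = -9 / 200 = -0.04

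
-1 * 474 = -474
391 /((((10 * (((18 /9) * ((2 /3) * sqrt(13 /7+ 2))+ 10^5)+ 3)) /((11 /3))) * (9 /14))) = 21075532247 /9450567002025- 120428 * sqrt(21) /9450567002025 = 0.00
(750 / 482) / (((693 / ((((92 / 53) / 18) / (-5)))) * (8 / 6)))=-575 / 17703378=-0.00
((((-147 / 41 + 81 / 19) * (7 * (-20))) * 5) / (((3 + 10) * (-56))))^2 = 43560000 / 102556129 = 0.42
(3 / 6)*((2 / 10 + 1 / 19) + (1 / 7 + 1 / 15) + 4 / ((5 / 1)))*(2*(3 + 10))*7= 32734 / 285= 114.86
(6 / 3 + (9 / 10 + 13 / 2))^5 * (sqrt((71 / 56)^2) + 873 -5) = 11164285595753 / 175000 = 63795917.69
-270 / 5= -54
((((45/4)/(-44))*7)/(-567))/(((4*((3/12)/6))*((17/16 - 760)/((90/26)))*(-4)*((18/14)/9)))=525/3472898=0.00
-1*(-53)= 53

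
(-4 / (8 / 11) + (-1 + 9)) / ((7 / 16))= 40 / 7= 5.71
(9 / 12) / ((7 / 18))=27 / 14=1.93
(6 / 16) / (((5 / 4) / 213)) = 63.90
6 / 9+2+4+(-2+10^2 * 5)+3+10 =517.67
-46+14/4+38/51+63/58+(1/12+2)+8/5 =-1094027/29580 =-36.99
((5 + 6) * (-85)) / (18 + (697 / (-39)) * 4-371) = 663 / 301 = 2.20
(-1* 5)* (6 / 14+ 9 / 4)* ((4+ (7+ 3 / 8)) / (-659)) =4875 / 21088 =0.23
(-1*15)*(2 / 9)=-10 / 3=-3.33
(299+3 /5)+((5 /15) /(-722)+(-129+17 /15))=1859867 /10830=171.73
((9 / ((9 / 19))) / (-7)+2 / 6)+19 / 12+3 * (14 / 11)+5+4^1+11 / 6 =4267 / 308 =13.85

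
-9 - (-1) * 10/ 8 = -31/ 4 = -7.75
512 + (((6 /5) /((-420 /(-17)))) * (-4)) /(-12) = 537617 /1050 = 512.02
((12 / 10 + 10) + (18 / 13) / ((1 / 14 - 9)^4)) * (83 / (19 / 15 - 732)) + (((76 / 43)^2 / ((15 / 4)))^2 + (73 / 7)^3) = 83239030585974164801072881 / 73430084766928271484375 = 1133.58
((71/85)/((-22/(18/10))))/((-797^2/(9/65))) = 0.00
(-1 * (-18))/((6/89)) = 267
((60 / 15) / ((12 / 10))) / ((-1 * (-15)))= 2 / 9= 0.22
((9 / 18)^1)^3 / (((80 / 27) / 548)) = 3699 / 160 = 23.12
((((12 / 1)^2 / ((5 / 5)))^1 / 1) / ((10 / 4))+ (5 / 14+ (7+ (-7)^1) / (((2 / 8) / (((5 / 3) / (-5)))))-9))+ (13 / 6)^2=53.65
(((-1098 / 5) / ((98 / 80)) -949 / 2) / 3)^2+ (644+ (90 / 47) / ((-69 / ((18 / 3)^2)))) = 4497408819265 / 93437316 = 48132.90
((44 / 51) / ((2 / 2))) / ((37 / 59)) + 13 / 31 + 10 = 689977 / 58497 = 11.80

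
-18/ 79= -0.23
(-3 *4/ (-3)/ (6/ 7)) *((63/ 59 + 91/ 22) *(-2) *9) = -283710/ 649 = -437.15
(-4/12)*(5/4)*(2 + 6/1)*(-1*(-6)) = -20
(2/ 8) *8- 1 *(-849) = 851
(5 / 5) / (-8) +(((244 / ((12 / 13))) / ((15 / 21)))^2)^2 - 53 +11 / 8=3797912015869429 / 202500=18755121066.02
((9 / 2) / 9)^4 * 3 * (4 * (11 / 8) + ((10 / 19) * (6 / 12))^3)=227097 / 219488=1.03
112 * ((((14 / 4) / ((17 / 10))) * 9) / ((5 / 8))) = 56448 / 17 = 3320.47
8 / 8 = 1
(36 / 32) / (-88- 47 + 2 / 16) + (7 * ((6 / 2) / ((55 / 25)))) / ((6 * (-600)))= -0.01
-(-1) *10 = 10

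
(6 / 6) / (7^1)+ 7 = 50 / 7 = 7.14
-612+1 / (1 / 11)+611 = 10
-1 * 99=-99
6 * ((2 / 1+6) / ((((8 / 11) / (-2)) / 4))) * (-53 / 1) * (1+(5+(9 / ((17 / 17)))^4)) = 183770928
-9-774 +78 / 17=-13233 / 17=-778.41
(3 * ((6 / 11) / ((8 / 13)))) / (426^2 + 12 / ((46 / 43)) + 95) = 0.00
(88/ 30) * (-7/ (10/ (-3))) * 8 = 1232/ 25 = 49.28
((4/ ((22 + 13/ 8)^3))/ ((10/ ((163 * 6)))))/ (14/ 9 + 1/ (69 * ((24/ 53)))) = 61423616/ 3286867815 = 0.02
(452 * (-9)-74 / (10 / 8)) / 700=-5.90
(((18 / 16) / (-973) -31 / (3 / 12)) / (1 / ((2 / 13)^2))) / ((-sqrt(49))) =965225 / 2302118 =0.42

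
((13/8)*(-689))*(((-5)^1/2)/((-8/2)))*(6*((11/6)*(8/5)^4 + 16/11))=-155520391/2750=-56552.87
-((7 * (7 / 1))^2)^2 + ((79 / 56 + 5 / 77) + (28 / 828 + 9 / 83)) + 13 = -61011593615815 / 10583496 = -5764786.38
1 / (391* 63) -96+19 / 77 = -25945576 / 270963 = -95.75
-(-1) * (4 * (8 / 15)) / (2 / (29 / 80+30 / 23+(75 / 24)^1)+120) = 11756 / 663575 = 0.02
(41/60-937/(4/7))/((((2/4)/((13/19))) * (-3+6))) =-33644/45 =-747.64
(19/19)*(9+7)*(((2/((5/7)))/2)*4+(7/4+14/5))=812/5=162.40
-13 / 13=-1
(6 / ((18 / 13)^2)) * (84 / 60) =1183 / 270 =4.38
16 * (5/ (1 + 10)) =80/ 11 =7.27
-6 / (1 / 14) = -84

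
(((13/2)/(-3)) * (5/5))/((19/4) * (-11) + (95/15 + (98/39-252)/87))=29406/662101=0.04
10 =10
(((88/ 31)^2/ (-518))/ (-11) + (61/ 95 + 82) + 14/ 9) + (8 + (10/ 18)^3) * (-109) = -13901887280014/ 17237500245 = -806.49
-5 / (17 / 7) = -2.06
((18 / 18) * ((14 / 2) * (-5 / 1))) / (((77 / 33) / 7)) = -105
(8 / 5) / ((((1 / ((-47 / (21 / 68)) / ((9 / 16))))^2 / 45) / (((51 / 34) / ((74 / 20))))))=104595619840 / 48951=2136741.23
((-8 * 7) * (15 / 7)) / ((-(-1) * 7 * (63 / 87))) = -1160 / 49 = -23.67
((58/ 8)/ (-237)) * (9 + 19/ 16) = -4727/ 15168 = -0.31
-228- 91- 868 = -1187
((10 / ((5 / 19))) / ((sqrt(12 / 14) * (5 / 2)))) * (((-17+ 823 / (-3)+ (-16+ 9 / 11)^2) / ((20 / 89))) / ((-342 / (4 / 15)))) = 1965743 * sqrt(42) / 3675375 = 3.47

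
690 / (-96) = -115 / 16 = -7.19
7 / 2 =3.50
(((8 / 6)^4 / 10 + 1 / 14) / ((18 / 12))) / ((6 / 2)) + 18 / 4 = 234029 / 51030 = 4.59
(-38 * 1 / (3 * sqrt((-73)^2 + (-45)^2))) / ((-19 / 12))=0.09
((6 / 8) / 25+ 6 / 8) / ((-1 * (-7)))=39 / 350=0.11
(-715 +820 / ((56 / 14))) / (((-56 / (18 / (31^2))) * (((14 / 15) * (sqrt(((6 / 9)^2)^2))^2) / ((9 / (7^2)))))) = 25095825 / 147671104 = 0.17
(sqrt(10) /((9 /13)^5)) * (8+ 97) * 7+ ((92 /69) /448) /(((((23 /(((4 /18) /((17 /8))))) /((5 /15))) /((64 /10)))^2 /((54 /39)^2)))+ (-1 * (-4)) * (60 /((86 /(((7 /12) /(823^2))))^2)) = 222369998649010212571 /414226877986282140695178900+ 90966785 * sqrt(10) /19683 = 14614.76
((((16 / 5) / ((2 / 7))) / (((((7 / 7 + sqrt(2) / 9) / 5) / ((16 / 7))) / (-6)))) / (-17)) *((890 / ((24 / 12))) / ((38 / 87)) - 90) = 1097815680 / 25517 - 121979520 *sqrt(2) / 25517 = 36262.51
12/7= 1.71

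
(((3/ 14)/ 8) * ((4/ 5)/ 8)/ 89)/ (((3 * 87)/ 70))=1/ 123888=0.00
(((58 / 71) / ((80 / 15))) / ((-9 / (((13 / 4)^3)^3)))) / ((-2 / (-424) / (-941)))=15337467719659241 / 111673344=137342244.53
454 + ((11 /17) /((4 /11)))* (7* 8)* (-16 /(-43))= 491.08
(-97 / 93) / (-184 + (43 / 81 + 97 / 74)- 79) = 193806 / 48526873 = 0.00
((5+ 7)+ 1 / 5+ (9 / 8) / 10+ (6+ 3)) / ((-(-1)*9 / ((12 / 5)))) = 341 / 60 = 5.68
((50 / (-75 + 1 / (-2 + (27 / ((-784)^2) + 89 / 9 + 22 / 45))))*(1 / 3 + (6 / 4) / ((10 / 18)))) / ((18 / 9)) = -21087113957 / 20822196006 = -1.01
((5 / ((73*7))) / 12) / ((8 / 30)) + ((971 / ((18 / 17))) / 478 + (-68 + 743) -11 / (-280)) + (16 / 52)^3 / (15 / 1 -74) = 7716078108192463 / 11398123704240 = 676.96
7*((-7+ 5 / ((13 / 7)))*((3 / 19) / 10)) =-588 / 1235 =-0.48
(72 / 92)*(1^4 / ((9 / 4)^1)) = 8 / 23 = 0.35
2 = 2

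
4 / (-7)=-4 / 7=-0.57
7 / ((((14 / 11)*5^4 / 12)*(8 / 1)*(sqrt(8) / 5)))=33*sqrt(2) / 2000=0.02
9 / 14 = 0.64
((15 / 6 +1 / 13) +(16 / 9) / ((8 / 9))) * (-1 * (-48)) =2856 / 13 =219.69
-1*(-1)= 1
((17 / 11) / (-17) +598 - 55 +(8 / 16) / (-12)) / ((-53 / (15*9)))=-6449265 / 4664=-1382.78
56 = 56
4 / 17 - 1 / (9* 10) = 0.22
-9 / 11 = -0.82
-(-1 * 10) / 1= 10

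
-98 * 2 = -196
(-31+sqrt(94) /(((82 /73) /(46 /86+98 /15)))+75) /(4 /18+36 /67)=13266 /229+66894207*sqrt(94) /8074540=138.25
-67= -67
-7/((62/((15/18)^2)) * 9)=-175/20088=-0.01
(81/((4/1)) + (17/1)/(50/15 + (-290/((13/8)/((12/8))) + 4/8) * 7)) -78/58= 319206195/16892732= 18.90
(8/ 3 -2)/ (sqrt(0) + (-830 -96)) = -1/ 1389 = -0.00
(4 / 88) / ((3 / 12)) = 2 / 11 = 0.18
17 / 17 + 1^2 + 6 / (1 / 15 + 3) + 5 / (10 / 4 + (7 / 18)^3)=5.91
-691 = -691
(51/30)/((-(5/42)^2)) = -14994/125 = -119.95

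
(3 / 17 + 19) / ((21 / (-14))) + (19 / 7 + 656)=230597 / 357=645.93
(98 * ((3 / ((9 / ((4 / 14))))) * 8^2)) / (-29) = -1792 / 87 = -20.60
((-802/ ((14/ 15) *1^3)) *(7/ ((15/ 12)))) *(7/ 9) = -3742.67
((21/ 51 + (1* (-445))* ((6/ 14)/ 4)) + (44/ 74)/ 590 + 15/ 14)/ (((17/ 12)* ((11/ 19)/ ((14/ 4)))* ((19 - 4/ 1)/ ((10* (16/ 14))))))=-150.19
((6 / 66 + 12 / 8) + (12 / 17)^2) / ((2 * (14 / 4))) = 0.30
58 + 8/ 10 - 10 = 244/ 5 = 48.80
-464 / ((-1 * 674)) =232 / 337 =0.69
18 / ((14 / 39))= 351 / 7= 50.14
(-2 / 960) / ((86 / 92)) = -23 / 10320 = -0.00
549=549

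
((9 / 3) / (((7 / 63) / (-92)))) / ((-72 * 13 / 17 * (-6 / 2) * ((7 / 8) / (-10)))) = 15640 / 91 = 171.87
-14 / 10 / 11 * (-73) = 511 / 55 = 9.29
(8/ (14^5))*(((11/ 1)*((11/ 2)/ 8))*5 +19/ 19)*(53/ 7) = 0.00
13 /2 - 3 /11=137 /22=6.23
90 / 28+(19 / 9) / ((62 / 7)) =6743 / 1953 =3.45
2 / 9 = 0.22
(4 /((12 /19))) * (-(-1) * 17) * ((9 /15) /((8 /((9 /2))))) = 2907 /80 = 36.34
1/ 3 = 0.33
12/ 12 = 1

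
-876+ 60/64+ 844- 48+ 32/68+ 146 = 18335/272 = 67.41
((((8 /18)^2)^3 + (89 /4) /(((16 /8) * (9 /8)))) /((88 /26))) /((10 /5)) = 68372941 /46766808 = 1.46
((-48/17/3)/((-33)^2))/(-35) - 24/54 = -0.44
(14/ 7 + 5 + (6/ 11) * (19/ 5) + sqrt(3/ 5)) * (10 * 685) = 1370 * sqrt(15) + 683630/ 11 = 67454.17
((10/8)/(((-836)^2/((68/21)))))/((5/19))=0.00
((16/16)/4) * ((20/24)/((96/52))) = 65/576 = 0.11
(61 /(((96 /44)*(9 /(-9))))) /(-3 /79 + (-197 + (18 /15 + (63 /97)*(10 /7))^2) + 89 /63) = 261849882525 /1789766293016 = 0.15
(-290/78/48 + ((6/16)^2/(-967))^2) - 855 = -383181219253243/448124571648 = -855.08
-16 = -16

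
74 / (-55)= -74 / 55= -1.35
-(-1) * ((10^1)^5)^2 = 10000000000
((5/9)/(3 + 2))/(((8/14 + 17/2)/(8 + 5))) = 182/1143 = 0.16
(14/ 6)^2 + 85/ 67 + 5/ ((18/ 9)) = 11111/ 1206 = 9.21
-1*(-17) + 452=469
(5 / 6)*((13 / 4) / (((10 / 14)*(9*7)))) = 0.06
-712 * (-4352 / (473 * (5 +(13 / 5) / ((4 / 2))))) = 30986240 / 29799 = 1039.84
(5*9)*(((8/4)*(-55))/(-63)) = 550/7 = 78.57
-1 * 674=-674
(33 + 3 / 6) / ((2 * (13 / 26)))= 67 / 2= 33.50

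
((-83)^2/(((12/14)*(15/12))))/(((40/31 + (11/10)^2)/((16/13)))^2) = 47454518272000/30459546507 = 1557.95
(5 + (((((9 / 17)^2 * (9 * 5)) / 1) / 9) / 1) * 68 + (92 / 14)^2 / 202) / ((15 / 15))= 8456031 / 84133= 100.51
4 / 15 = 0.27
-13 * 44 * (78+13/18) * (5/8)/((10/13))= -2634203/72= -36586.15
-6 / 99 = -2 / 33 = -0.06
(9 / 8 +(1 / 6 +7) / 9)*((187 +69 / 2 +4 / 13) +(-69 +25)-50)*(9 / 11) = 1379045 / 6864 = 200.91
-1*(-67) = 67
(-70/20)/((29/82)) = -287/29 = -9.90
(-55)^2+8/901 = 3025.01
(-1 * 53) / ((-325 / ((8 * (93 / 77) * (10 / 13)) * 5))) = 78864 / 13013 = 6.06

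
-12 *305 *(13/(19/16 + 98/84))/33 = -761280/1243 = -612.45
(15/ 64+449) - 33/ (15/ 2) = 142347/ 320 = 444.83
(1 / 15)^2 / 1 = 1 / 225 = 0.00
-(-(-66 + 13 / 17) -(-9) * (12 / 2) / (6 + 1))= -8681 / 119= -72.95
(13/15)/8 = 13/120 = 0.11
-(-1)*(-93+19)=-74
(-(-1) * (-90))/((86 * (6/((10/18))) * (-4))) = 25/1032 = 0.02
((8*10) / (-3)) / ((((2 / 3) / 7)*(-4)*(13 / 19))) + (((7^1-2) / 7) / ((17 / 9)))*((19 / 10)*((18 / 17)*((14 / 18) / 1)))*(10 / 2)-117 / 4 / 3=1435417 / 15028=95.52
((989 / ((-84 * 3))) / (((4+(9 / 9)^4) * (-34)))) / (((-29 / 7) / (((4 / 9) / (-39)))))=989 / 15573870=0.00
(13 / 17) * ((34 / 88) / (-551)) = -13 / 24244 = -0.00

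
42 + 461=503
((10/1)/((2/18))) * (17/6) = 255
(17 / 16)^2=289 / 256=1.13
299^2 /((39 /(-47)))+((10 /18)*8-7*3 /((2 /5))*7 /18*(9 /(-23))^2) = -2051769107 /19044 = -107738.35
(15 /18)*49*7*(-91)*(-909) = 47287695 /2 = 23643847.50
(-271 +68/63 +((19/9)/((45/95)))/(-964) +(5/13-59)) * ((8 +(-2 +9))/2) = -11672464235/4737096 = -2464.05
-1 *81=-81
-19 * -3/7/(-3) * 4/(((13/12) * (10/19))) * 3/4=-6498/455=-14.28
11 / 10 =1.10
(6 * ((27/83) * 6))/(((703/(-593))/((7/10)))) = -2017386/291745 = -6.91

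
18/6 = 3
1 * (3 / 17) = 3 / 17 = 0.18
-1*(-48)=48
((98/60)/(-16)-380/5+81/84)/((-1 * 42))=252463/141120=1.79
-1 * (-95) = 95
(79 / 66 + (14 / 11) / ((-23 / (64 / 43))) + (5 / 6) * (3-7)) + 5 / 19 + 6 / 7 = -3178633 / 2893814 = -1.10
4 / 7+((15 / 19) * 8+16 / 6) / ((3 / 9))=3660 / 133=27.52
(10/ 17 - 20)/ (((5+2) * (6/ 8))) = -3.70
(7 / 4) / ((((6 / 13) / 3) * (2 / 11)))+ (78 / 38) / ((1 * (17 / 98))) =384475 / 5168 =74.40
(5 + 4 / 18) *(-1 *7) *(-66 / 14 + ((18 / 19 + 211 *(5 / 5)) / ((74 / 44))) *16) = -465268463 / 6327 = -73536.98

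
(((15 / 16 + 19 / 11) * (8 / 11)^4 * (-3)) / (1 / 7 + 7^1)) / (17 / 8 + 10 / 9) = -0.10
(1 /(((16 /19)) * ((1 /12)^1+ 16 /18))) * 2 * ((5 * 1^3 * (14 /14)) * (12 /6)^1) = 171 /7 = 24.43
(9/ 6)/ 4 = 3/ 8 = 0.38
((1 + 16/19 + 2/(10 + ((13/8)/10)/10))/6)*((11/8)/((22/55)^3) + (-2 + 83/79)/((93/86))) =1003991707625/143175514752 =7.01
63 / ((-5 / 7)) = -441 / 5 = -88.20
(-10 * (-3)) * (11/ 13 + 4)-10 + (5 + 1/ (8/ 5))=14665/ 104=141.01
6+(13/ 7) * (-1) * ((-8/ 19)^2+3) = 251/ 2527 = 0.10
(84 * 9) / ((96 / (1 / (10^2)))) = 63 / 800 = 0.08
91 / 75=1.21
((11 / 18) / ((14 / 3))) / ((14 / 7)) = 11 / 168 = 0.07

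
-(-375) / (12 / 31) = 3875 / 4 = 968.75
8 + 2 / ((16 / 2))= 33 / 4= 8.25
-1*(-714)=714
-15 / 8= -1.88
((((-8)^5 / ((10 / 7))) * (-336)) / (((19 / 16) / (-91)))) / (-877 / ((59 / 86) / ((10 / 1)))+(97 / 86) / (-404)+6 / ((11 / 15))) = 1265153277268328448 / 27366306935335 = 46230.33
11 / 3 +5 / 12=49 / 12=4.08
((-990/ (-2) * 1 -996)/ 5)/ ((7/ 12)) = -6012/ 35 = -171.77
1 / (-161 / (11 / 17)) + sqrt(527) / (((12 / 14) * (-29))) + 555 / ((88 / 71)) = 107850517 / 240856-7 * sqrt(527) / 174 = 446.86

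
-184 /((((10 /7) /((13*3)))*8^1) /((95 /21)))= -5681 /2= -2840.50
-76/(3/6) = -152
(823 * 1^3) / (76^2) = 823 / 5776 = 0.14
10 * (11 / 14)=55 / 7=7.86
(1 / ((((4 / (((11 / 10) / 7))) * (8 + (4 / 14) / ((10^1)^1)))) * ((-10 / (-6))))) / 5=33 / 56200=0.00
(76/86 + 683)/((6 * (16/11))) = 78.36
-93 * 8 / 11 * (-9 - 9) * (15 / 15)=13392 / 11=1217.45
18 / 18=1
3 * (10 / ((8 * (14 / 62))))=465 / 28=16.61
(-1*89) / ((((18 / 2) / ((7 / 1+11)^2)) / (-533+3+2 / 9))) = 1697408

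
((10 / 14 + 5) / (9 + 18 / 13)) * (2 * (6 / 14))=208 / 441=0.47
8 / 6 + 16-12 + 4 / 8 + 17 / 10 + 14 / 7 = 143 / 15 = 9.53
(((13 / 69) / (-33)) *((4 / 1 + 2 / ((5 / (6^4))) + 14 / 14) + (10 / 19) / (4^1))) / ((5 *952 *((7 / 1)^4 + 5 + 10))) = -431041 / 1658438073600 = -0.00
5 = 5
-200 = -200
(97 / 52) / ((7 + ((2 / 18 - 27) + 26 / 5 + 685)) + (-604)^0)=4365 / 1570868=0.00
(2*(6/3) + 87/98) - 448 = -43425/98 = -443.11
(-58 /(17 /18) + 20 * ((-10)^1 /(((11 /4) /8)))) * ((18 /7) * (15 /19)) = -32476680 /24871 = -1305.81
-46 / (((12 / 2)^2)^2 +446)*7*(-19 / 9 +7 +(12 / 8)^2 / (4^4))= -7267057 / 8027136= -0.91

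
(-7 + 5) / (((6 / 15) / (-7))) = 35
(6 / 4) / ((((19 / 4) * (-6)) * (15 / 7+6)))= -7 / 1083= -0.01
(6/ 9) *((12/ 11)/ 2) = 4/ 11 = 0.36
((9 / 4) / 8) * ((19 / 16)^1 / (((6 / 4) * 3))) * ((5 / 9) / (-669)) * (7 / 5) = -133 / 1541376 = -0.00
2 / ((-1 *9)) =-2 / 9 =-0.22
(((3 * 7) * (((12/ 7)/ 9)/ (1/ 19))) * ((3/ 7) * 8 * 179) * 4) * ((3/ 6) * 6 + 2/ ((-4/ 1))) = 3264960/ 7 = 466422.86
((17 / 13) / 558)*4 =34 / 3627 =0.01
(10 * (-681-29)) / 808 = -1775 / 202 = -8.79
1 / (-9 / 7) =-7 / 9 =-0.78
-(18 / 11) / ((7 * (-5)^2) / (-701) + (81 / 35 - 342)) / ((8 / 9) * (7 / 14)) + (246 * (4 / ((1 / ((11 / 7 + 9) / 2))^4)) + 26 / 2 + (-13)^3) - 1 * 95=337377849485372195 / 440552066108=765806.99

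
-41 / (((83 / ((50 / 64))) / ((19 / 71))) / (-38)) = 370025 / 94288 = 3.92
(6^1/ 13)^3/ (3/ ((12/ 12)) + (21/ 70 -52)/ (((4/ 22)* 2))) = -0.00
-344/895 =-0.38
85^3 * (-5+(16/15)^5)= -13502392987/6075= -2222616.13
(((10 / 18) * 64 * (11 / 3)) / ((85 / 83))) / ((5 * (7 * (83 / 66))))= 15488 / 5355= 2.89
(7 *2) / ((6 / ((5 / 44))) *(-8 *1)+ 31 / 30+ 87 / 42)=-735 / 22013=-0.03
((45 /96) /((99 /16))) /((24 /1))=5 /1584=0.00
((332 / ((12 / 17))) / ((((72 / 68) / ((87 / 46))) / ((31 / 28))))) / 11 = 21564313 / 255024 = 84.56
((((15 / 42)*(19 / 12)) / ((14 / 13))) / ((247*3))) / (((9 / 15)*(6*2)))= 0.00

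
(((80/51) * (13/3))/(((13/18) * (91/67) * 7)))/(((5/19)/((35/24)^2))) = 31825/3978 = 8.00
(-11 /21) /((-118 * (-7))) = -11 /17346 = -0.00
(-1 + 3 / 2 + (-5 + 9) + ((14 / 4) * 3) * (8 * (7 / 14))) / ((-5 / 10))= -93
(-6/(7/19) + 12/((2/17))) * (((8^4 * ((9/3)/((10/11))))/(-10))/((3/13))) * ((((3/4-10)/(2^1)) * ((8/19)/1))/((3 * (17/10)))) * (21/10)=130031616/323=402574.66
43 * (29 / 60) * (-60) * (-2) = 2494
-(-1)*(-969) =-969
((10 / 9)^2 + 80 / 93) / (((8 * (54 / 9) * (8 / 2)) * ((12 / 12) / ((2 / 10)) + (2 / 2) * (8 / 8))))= 1315 / 723168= 0.00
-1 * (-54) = 54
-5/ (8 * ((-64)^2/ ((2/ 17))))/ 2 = -5/ 557056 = -0.00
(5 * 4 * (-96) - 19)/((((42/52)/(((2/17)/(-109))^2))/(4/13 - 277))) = 24376/31501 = 0.77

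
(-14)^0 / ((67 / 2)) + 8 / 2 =270 / 67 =4.03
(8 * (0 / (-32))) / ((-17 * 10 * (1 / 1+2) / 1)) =0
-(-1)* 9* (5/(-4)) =-45/4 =-11.25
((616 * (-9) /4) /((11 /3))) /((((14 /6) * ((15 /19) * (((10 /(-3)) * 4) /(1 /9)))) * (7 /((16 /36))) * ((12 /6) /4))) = 38 /175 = 0.22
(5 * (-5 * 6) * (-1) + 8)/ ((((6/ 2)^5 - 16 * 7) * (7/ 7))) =158/ 131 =1.21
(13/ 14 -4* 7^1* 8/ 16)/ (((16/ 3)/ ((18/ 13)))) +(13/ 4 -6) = -8945/ 1456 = -6.14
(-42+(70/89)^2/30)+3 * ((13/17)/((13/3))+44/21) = -99437371/2827797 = -35.16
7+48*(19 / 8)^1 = 121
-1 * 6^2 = -36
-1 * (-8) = 8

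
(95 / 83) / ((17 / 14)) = 1330 / 1411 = 0.94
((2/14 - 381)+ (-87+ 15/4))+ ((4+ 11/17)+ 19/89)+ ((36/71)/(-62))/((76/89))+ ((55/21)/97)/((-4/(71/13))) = -769549961593303/1675509724707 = -459.29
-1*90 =-90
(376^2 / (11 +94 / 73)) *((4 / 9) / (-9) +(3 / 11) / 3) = 381856576 / 799227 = 477.78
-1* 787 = -787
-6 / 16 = -3 / 8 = -0.38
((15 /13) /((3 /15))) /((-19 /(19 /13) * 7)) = -75 /1183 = -0.06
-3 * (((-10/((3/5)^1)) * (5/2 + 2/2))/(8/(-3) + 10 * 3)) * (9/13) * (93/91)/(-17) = -62775/235586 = -0.27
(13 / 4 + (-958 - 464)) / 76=-5675 / 304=-18.67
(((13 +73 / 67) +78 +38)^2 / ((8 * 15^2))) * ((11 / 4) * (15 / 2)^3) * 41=447211.20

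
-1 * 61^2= -3721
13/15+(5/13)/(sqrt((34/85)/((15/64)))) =25 * sqrt(6)/208+13/15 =1.16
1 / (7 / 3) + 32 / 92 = 125 / 161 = 0.78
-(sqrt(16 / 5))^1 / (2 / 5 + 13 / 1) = -4 * sqrt(5) / 67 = -0.13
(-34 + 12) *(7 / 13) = -154 / 13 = -11.85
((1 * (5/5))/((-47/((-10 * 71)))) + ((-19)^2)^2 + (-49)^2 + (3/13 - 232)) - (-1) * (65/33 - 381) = 2664062725/20163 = 132126.31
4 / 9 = 0.44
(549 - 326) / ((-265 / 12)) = -2676 / 265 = -10.10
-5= -5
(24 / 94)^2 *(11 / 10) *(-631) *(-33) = 16491816 / 11045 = 1493.15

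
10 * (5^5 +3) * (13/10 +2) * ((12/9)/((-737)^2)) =12512/49379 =0.25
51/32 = 1.59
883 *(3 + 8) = 9713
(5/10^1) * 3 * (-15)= -22.50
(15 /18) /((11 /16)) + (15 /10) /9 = 1.38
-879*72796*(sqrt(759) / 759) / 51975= -21329228*sqrt(759) / 13149675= -44.69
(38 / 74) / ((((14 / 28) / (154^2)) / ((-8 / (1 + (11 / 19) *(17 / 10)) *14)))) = -1374844.52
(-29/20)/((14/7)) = -29/40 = -0.72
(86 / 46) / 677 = 43 / 15571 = 0.00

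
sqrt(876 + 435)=sqrt(1311)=36.21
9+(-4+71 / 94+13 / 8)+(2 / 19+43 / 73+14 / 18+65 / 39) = 49372381 / 4693608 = 10.52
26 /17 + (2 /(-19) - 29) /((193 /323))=-154799 /3281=-47.18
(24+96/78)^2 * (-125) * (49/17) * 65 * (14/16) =-2882915000/221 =-13044864.25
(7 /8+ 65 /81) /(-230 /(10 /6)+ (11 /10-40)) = -5435 /573156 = -0.01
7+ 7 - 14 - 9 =-9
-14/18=-0.78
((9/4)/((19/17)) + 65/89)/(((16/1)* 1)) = 18557/108224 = 0.17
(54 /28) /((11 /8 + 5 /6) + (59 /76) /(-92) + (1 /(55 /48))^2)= 856607400 /1315421303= 0.65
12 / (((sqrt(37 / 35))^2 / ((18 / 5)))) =1512 / 37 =40.86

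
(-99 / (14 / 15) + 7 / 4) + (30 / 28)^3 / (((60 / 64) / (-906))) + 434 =-1178481 / 1372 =-858.95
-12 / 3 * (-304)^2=-369664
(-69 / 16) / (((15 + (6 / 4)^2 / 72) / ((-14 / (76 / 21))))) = 10143 / 9139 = 1.11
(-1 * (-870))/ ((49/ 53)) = 941.02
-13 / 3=-4.33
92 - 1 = 91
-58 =-58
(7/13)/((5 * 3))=7/195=0.04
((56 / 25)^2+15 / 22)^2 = 6141386689 / 189062500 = 32.48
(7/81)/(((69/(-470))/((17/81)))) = -55930/452709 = -0.12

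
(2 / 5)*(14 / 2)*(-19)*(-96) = 25536 / 5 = 5107.20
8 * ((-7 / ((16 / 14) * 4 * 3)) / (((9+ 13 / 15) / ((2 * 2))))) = -245 / 148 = -1.66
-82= -82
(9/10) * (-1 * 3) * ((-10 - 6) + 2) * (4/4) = 189/5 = 37.80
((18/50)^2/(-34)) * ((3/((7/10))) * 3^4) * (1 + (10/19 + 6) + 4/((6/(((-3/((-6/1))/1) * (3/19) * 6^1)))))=-2932767/282625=-10.38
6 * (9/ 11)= 54/ 11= 4.91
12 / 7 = 1.71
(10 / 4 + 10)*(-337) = -8425 / 2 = -4212.50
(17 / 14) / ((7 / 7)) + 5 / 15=65 / 42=1.55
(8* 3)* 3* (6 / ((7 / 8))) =3456 / 7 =493.71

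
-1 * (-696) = 696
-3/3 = -1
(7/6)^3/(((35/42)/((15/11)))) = 343/132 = 2.60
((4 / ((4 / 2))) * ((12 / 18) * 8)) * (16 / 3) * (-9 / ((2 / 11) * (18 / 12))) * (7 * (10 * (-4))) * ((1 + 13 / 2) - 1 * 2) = 2891093.33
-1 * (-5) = 5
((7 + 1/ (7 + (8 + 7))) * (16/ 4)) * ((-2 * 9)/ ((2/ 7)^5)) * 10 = -117228825/ 44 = -2664291.48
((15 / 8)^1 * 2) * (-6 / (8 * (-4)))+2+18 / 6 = 365 / 64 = 5.70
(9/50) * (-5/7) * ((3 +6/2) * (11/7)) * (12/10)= -1782/1225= -1.45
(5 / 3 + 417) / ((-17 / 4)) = -5024 / 51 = -98.51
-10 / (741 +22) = -10 / 763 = -0.01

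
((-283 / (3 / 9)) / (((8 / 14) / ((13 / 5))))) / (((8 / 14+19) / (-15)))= 1622439 / 548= 2960.66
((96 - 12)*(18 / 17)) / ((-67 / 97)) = -146664 / 1139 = -128.77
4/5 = 0.80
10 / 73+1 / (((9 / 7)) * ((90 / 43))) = 30073 / 59130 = 0.51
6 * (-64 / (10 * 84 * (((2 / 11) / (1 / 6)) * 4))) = -11 / 105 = -0.10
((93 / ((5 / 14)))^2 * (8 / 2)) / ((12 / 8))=4520544 / 25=180821.76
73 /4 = 18.25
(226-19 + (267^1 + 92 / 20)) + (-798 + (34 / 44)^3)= -16980291 / 53240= -318.94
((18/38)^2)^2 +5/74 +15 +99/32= 2810060687/154300064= 18.21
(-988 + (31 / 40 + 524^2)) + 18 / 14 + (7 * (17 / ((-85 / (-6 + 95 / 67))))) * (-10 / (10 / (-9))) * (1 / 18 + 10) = 274170.61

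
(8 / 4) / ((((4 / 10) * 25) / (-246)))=-246 / 5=-49.20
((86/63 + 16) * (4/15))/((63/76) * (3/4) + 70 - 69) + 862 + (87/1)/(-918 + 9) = 40690737019/47054385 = 864.76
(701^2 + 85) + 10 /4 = 491488.50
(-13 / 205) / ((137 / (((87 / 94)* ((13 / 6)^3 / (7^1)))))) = -828269 / 1330554960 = -0.00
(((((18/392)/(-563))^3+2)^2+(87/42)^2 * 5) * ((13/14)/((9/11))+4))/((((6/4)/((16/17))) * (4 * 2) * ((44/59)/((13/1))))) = 7601908181310503504394815590876764835/42540143336717293694453005451501568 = 178.70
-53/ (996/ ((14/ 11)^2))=-2597/ 30129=-0.09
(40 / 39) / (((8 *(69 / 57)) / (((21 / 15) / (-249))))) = -133 / 223353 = -0.00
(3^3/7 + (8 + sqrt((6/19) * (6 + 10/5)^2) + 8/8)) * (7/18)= 28 * sqrt(114)/171 + 5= 6.75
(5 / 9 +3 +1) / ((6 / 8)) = 6.07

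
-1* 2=-2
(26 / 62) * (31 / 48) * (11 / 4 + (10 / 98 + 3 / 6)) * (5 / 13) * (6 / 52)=3285 / 81536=0.04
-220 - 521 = -741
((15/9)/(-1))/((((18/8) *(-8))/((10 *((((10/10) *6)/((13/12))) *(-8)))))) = -1600/39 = -41.03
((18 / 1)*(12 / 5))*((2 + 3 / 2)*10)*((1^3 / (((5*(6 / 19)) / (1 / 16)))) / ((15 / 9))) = 3591 / 100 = 35.91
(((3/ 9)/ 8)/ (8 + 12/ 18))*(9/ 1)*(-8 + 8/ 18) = -17/ 52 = -0.33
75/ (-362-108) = -15/ 94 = -0.16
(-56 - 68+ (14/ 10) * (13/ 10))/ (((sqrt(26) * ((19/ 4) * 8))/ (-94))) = 287123 * sqrt(26)/ 24700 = 59.27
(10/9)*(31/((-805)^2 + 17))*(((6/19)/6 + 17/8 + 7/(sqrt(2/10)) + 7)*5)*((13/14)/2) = 1561625/1379033376 + 10075*sqrt(5)/11664756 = 0.00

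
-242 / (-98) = 121 / 49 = 2.47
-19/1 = -19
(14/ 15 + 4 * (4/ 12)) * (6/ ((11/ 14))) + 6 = 1282/ 55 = 23.31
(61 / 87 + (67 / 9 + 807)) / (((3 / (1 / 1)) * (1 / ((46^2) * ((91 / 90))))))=20483433334 / 35235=581337.69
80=80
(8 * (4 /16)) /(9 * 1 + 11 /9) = 9 /46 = 0.20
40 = 40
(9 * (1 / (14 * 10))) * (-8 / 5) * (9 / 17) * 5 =-162 / 595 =-0.27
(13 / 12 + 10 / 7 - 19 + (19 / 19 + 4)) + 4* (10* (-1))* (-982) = 3298555 / 84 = 39268.51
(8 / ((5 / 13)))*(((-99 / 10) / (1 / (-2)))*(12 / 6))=20592 / 25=823.68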